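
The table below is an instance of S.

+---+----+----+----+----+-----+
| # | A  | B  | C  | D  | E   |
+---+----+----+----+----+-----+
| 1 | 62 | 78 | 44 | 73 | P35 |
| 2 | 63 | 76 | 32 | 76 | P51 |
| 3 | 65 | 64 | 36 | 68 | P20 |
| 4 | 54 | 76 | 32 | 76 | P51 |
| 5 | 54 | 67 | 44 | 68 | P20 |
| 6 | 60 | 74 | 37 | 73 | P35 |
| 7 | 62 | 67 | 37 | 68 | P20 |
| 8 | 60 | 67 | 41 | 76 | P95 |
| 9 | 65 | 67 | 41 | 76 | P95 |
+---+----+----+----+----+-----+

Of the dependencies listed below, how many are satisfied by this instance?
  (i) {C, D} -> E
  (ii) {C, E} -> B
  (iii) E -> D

3

(i) {C, D} -> E: every LHS value maps to a single RHS value — holds.
(ii) {C, E} -> B: every LHS value maps to a single RHS value — holds.
(iii) E -> D: every LHS value maps to a single RHS value — holds.
3 of the 3 dependencies hold.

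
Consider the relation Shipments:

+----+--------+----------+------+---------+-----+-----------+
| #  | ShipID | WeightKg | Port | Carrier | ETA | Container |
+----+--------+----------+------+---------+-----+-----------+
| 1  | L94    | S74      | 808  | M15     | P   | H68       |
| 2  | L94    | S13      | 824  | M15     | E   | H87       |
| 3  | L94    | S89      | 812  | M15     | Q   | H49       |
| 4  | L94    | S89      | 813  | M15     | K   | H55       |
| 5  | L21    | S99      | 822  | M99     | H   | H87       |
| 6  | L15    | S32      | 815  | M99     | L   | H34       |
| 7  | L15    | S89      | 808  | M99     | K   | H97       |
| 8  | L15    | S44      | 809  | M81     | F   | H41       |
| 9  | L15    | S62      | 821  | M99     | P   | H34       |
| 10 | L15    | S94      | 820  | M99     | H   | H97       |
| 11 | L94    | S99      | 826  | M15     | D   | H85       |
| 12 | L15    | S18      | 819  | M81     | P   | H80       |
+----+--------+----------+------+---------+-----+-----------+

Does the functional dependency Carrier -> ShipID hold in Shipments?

Carrier=M15: rows 1, 2, 3, 4, 11 → ShipID = L94, L94, L94, L94, L94 ✓
Carrier=M99: rows 5, 6, 7, 9, 10 → ShipID takes values {L21, L15} — violation
Carrier=M81: rows 8, 12 → ShipID = L15, L15 ✓
Two rows agree on Carrier but differ on ShipID, so Carrier -> ShipID does not hold.

No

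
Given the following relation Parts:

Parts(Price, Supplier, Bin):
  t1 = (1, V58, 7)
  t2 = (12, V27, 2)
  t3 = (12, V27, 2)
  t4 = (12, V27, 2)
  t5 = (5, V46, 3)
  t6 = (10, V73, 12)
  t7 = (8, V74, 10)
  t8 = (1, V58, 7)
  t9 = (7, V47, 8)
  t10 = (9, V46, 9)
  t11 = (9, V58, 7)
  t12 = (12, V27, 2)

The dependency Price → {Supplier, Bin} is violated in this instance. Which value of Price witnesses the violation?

9

Price=1: rows 1, 8 → {Supplier,Bin} = (V58, 7), (V58, 7) ✓
Price=12: rows 2, 3, 4, 12 → {Supplier,Bin} = (V27, 2), (V27, 2), (V27, 2), (V27, 2) ✓
Price=5: row 5 → {Supplier,Bin} = (V46, 3) ✓
Price=10: row 6 → {Supplier,Bin} = (V73, 12) ✓
Price=8: row 7 → {Supplier,Bin} = (V74, 10) ✓
Price=7: row 9 → {Supplier,Bin} = (V47, 8) ✓
Price=9: rows 10, 11 → {Supplier,Bin} takes values {(V46, 9), (V58, 7)} — violation
The only Price value with inconsistent RHS is Price=9.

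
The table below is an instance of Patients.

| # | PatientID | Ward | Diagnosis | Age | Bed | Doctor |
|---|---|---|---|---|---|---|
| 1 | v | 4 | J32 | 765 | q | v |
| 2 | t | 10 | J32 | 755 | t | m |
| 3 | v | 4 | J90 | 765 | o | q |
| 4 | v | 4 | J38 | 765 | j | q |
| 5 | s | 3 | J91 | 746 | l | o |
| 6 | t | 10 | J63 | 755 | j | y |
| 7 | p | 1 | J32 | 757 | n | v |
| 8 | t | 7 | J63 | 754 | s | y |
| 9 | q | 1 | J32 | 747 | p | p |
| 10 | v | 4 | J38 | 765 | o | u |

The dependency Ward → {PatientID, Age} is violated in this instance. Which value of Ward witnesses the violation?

1

Ward=4: rows 1, 3, 4, 10 → {PatientID,Age} = (v, 765), (v, 765), (v, 765), (v, 765) ✓
Ward=10: rows 2, 6 → {PatientID,Age} = (t, 755), (t, 755) ✓
Ward=3: row 5 → {PatientID,Age} = (s, 746) ✓
Ward=1: rows 7, 9 → {PatientID,Age} takes values {(p, 757), (q, 747)} — violation
Ward=7: row 8 → {PatientID,Age} = (t, 754) ✓
The only Ward value with inconsistent RHS is Ward=1.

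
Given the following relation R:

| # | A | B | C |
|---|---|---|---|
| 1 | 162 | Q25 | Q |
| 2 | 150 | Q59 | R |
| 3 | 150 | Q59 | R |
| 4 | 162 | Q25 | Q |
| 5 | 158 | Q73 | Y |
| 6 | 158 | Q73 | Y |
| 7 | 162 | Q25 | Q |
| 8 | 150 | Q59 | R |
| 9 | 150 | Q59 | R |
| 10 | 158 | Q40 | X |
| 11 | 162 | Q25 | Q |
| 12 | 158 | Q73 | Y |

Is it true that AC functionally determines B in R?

(A=162, C=Q): rows 1, 4, 7, 11 → B = Q25, Q25, Q25, Q25 ✓
(A=150, C=R): rows 2, 3, 8, 9 → B = Q59, Q59, Q59, Q59 ✓
(A=158, C=Y): rows 5, 6, 12 → B = Q73, Q73, Q73 ✓
(A=158, C=X): row 10 → B = Q40 ✓
Every AC value is associated with a single B value, so AC → B holds.

Yes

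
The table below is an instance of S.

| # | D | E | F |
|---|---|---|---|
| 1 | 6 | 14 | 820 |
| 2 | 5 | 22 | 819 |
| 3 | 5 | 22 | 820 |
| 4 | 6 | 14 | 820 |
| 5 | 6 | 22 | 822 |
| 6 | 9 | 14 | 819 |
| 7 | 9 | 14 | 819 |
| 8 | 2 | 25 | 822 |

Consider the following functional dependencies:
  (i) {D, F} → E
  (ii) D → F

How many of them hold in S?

(i) {D, F} → E: every LHS value maps to a single RHS value — holds.
(ii) D → F: D=6: rows 1, 4, 5 → F takes values {820, 822} — violation; D=5: rows 2, 3 → F takes values {819, 820} — violation — fails.
1 of the 2 dependencies holds.

1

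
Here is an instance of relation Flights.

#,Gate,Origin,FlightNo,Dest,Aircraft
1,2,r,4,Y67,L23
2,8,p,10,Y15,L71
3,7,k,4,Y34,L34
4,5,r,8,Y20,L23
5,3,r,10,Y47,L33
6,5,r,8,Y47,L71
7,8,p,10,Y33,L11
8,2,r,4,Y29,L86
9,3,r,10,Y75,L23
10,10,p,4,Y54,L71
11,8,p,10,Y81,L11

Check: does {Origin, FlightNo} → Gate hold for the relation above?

Yes

(Origin=r, FlightNo=4): rows 1, 8 → Gate = 2, 2 ✓
(Origin=p, FlightNo=10): rows 2, 7, 11 → Gate = 8, 8, 8 ✓
(Origin=k, FlightNo=4): row 3 → Gate = 7 ✓
(Origin=r, FlightNo=8): rows 4, 6 → Gate = 5, 5 ✓
(Origin=r, FlightNo=10): rows 5, 9 → Gate = 3, 3 ✓
(Origin=p, FlightNo=4): row 10 → Gate = 10 ✓
Every {Origin, FlightNo} value is associated with a single Gate value, so {Origin, FlightNo} → Gate holds.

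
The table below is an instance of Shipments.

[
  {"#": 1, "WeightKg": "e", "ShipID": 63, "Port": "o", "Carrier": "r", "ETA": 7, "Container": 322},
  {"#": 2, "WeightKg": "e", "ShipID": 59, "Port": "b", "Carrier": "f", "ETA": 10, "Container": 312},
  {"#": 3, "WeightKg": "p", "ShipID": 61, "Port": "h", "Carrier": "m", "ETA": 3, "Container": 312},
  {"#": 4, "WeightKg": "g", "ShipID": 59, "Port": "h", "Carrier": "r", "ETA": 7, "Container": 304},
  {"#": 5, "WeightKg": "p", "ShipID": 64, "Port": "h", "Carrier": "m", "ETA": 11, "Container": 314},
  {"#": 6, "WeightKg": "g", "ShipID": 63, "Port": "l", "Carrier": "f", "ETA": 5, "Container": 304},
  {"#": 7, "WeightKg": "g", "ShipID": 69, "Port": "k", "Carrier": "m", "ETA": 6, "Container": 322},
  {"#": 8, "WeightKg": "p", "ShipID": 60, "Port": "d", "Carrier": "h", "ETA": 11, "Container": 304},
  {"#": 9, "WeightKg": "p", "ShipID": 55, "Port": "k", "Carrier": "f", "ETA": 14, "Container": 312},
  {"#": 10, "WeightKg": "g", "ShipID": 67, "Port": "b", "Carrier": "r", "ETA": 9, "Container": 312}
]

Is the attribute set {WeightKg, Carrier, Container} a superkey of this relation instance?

Yes

All 10 rows have distinct {WeightKg, Carrier, Container} values, so {WeightKg, Carrier, Container} → (all attributes) holds and {WeightKg, Carrier, Container} is a superkey.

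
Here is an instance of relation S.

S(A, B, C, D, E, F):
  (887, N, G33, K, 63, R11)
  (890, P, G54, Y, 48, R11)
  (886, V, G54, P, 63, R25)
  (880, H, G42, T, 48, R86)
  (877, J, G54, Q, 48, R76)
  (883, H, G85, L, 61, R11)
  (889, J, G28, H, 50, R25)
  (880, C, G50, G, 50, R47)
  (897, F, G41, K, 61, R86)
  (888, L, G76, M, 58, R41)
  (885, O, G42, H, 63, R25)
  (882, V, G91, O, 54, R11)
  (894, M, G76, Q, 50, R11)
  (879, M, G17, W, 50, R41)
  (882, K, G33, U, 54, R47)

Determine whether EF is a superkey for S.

No

Two distinct rows share (E=63, F=R25), so EF does not determine every attribute — not a superkey.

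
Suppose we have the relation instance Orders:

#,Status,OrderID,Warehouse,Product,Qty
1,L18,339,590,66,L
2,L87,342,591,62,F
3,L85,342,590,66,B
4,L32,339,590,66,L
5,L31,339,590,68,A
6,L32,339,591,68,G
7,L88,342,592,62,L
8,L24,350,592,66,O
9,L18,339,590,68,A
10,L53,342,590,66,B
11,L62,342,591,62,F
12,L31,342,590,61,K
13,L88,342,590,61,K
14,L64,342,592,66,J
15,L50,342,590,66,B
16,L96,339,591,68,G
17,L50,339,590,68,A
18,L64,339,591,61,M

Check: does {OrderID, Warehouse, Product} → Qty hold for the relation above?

Yes

(OrderID=339, Warehouse=590, Product=66): rows 1, 4 → Qty = L, L ✓
(OrderID=342, Warehouse=591, Product=62): rows 2, 11 → Qty = F, F ✓
(OrderID=342, Warehouse=590, Product=66): rows 3, 10, 15 → Qty = B, B, B ✓
(OrderID=339, Warehouse=590, Product=68): rows 5, 9, 17 → Qty = A, A, A ✓
(OrderID=339, Warehouse=591, Product=68): rows 6, 16 → Qty = G, G ✓
(OrderID=342, Warehouse=592, Product=62): row 7 → Qty = L ✓
(OrderID=350, Warehouse=592, Product=66): row 8 → Qty = O ✓
(OrderID=342, Warehouse=590, Product=61): rows 12, 13 → Qty = K, K ✓
(OrderID=342, Warehouse=592, Product=66): row 14 → Qty = J ✓
(OrderID=339, Warehouse=591, Product=61): row 18 → Qty = M ✓
Every {OrderID, Warehouse, Product} value is associated with a single Qty value, so {OrderID, Warehouse, Product} → Qty holds.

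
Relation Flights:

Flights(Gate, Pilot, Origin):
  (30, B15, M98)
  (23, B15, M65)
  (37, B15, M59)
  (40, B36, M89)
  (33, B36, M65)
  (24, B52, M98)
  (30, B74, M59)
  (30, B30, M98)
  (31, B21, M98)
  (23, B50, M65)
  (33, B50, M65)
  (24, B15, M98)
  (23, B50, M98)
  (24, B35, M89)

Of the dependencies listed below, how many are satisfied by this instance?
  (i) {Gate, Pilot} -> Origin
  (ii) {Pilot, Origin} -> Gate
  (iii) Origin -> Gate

0

(i) {Gate, Pilot} -> Origin: (Gate=23, Pilot=B50): 2 rows → Origin takes values {M65, M98} — violation — fails.
(ii) {Pilot, Origin} -> Gate: (Pilot=B15, Origin=M98): 2 rows → Gate takes values {30, 24} — violation; (Pilot=B50, Origin=M65): 2 rows → Gate takes values {23, 33} — violation — fails.
(iii) Origin -> Gate: Origin=M98: 6 rows → Gate takes values {30, 24, 31, 23} — violation; Origin=M65: 4 rows → Gate takes values {23, 33} — violation; Origin=M59: 2 rows → Gate takes values {37, 30} — violation; Origin=M89: 2 rows → Gate takes values {40, 24} — violation — fails.
None of the 3 dependencies hold.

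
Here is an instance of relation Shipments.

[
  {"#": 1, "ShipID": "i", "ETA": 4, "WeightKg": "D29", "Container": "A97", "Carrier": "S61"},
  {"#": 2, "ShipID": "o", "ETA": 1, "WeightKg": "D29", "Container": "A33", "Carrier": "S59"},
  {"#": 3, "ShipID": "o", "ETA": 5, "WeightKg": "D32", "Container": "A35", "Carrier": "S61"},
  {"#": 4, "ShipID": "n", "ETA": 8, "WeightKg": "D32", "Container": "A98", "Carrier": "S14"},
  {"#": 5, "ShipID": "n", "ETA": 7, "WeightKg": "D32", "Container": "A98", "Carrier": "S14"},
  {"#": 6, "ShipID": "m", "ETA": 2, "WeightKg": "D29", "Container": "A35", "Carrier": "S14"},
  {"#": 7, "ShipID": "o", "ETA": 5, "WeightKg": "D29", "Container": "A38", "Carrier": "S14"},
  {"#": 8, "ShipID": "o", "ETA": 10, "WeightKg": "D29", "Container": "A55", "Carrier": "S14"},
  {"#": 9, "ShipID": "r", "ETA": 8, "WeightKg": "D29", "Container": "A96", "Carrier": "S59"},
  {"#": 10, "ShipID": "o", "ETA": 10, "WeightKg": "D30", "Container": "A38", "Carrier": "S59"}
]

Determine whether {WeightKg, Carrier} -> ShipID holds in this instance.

(WeightKg=D29, Carrier=S61): row 1 → ShipID = i ✓
(WeightKg=D29, Carrier=S59): rows 2, 9 → ShipID takes values {o, r} — violation
(WeightKg=D32, Carrier=S61): row 3 → ShipID = o ✓
(WeightKg=D32, Carrier=S14): rows 4, 5 → ShipID = n, n ✓
(WeightKg=D29, Carrier=S14): rows 6, 7, 8 → ShipID takes values {m, o} — violation
(WeightKg=D30, Carrier=S59): row 10 → ShipID = o ✓
Two rows agree on {WeightKg, Carrier} but differ on ShipID, so {WeightKg, Carrier} -> ShipID does not hold.

No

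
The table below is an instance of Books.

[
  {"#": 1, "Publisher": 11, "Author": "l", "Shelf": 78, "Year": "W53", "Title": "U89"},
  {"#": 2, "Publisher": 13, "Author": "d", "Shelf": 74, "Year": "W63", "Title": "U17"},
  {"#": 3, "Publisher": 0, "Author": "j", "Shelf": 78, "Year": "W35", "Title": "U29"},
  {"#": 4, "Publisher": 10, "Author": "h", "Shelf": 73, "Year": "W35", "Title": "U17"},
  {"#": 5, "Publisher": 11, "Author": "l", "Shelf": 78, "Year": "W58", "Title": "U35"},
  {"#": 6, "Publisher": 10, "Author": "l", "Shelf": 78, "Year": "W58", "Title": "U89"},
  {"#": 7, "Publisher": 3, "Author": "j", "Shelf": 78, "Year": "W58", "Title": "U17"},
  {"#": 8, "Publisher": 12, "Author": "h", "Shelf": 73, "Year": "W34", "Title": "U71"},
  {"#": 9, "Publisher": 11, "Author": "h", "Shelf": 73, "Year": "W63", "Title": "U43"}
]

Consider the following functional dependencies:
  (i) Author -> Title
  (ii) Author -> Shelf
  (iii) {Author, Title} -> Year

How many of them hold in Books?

(i) Author -> Title: Author=l: rows 1, 5, 6 → Title takes values {U89, U35} — violation; Author=j: rows 3, 7 → Title takes values {U29, U17} — violation; Author=h: rows 4, 8, 9 → Title takes values {U17, U71, U43} — violation — fails.
(ii) Author -> Shelf: every LHS value maps to a single RHS value — holds.
(iii) {Author, Title} -> Year: (Author=l, Title=U89): rows 1, 6 → Year takes values {W53, W58} — violation — fails.
1 of the 3 dependencies holds.

1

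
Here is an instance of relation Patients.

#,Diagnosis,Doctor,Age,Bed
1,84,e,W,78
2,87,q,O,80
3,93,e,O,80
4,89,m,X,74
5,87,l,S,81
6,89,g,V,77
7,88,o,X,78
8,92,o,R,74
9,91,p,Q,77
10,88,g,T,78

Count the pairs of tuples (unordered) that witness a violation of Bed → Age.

5

Bed=78: violating pairs (1,7), (1,10), (7,10) — 3 pairs.
Bed=80: all 2 rows agree on Age — 0 pairs.
Bed=74: violating pairs (4,8) — 1 pair.
Bed=77: violating pairs (6,9) — 1 pair.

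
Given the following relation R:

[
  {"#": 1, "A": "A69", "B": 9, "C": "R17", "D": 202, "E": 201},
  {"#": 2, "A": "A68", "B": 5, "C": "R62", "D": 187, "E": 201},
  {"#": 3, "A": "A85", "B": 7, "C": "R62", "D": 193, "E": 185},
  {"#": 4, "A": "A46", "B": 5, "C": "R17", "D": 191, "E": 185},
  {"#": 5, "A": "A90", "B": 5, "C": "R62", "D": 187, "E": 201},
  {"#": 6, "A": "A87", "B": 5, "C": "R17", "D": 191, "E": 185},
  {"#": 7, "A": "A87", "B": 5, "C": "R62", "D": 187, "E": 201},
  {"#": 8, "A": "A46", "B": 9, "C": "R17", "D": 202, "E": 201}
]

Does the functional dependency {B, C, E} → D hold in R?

(B=9, C=R17, E=201): rows 1, 8 → D = 202, 202 ✓
(B=5, C=R62, E=201): rows 2, 5, 7 → D = 187, 187, 187 ✓
(B=7, C=R62, E=185): row 3 → D = 193 ✓
(B=5, C=R17, E=185): rows 4, 6 → D = 191, 191 ✓
Every {B, C, E} value is associated with a single D value, so {B, C, E} → D holds.

Yes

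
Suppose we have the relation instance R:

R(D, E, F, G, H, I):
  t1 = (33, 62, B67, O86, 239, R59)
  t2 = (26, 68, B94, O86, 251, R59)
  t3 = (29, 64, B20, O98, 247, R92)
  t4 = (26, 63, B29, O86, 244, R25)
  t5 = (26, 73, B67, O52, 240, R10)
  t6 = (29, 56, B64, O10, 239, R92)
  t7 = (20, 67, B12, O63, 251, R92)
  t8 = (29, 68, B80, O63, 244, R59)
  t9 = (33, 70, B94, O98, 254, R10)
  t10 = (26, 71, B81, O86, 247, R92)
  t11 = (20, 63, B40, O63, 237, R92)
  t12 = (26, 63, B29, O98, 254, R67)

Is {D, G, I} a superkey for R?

Rows 7 and 11 have the same {D, G, I} value (D=20, G=O63, I=R92) but are distinct tuples, so {D, G, I} does not determine every attribute — not a superkey.

No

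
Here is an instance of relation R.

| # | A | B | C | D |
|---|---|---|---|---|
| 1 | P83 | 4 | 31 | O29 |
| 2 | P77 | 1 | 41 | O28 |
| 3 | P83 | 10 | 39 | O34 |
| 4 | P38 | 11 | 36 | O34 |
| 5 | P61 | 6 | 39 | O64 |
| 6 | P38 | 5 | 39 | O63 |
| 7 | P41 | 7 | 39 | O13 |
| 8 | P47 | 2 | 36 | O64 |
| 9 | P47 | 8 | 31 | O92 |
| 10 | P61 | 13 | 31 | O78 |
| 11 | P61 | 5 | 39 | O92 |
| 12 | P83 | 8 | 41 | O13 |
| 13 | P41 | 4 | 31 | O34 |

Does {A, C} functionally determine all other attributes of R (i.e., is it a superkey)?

Rows 5 and 11 have the same {A, C} value (A=P61, C=39) but are distinct tuples, so {A, C} does not determine every attribute — not a superkey.

No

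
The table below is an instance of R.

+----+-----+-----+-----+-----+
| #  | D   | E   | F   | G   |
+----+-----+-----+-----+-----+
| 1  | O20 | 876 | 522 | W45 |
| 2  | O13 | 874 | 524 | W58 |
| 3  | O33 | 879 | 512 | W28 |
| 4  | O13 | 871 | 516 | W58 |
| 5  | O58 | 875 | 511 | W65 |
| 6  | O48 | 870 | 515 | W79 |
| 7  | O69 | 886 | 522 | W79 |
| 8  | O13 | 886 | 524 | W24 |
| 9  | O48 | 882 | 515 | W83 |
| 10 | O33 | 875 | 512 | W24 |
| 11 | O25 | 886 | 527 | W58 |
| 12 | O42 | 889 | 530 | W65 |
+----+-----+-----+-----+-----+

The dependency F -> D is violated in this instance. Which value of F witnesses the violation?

F=522: rows 1, 7 → D takes values {O20, O69} — violation
F=524: rows 2, 8 → D = O13, O13 ✓
F=512: rows 3, 10 → D = O33, O33 ✓
F=516: row 4 → D = O13 ✓
F=511: row 5 → D = O58 ✓
F=515: rows 6, 9 → D = O48, O48 ✓
F=527: row 11 → D = O25 ✓
F=530: row 12 → D = O42 ✓
The only F value with inconsistent D is F=522.

522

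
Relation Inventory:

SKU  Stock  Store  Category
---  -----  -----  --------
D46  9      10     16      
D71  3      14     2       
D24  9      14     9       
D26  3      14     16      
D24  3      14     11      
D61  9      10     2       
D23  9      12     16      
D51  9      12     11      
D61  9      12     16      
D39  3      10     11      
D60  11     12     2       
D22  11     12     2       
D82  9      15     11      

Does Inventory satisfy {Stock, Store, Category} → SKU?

(Stock=9, Store=10, Category=16): 1 row → SKU = D46 ✓
(Stock=3, Store=14, Category=2): 1 row → SKU = D71 ✓
(Stock=9, Store=14, Category=9): 1 row → SKU = D24 ✓
(Stock=3, Store=14, Category=16): 1 row → SKU = D26 ✓
(Stock=3, Store=14, Category=11): 1 row → SKU = D24 ✓
(Stock=9, Store=10, Category=2): 1 row → SKU = D61 ✓
(Stock=9, Store=12, Category=16): 2 rows → SKU takes values {D23, D61} — violation
(Stock=9, Store=12, Category=11): 1 row → SKU = D51 ✓
(Stock=3, Store=10, Category=11): 1 row → SKU = D39 ✓
(Stock=11, Store=12, Category=2): 2 rows → SKU takes values {D60, D22} — violation
(Stock=9, Store=15, Category=11): 1 row → SKU = D82 ✓
Two rows agree on {Stock, Store, Category} but differ on SKU, so {Stock, Store, Category} → SKU does not hold.

No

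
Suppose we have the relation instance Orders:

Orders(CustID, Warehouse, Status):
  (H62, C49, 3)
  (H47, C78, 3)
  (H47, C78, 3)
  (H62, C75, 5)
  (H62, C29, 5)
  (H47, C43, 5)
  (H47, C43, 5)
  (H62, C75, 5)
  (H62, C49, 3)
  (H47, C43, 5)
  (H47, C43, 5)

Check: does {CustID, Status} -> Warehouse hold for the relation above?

(CustID=H62, Status=3): 2 rows → Warehouse = C49, C49 ✓
(CustID=H47, Status=3): 2 rows → Warehouse = C78, C78 ✓
(CustID=H62, Status=5): 3 rows → Warehouse takes values {C75, C29} — violation
(CustID=H47, Status=5): 4 rows → Warehouse = C43, C43, C43, C43 ✓
Two rows agree on {CustID, Status} but differ on Warehouse, so {CustID, Status} -> Warehouse does not hold.

No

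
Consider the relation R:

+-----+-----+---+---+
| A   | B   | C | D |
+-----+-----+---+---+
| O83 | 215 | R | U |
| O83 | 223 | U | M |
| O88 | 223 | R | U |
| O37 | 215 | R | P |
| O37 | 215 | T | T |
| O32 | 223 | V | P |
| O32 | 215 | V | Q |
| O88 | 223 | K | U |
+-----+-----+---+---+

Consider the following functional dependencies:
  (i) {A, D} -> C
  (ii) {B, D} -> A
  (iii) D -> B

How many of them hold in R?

(i) {A, D} -> C: (A=O88, D=U): 2 rows → C takes values {R, K} — violation — fails.
(ii) {B, D} -> A: every LHS value maps to a single RHS value — holds.
(iii) D -> B: D=U: 3 rows → B takes values {215, 223} — violation; D=P: 2 rows → B takes values {215, 223} — violation — fails.
1 of the 3 dependencies holds.

1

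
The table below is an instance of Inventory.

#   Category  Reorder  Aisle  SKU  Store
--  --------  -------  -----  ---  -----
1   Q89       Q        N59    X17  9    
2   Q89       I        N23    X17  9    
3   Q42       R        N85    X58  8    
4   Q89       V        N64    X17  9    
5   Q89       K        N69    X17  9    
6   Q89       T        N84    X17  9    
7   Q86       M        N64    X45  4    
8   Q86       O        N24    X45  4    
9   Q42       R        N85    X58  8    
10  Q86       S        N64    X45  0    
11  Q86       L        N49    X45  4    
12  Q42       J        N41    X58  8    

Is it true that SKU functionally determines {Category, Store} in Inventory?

No

SKU=X17: rows 1, 2, 4, 5, 6 → {Category,Store} = (Q89, 9), (Q89, 9), (Q89, 9), (Q89, 9), (Q89, 9) ✓
SKU=X58: rows 3, 9, 12 → {Category,Store} = (Q42, 8), (Q42, 8), (Q42, 8) ✓
SKU=X45: rows 7, 8, 10, 11 → {Category,Store} takes values {(Q86, 4), (Q86, 0)} — violation
Two rows agree on SKU but differ on {Category, Store}, so SKU -> {Category, Store} does not hold.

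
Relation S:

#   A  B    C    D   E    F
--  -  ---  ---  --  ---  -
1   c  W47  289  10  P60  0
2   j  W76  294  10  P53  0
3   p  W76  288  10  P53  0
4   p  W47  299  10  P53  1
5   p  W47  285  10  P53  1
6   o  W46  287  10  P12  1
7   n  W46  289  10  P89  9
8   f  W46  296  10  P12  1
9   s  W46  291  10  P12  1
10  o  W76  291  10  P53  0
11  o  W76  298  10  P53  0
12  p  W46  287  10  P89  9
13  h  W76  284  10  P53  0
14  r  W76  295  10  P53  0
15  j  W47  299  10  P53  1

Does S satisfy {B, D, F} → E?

(B=W47, D=10, F=0): row 1 → E = P60 ✓
(B=W76, D=10, F=0): rows 2, 3, 10, 11, 13, 14 → E = P53, P53, P53, P53, P53, P53 ✓
(B=W47, D=10, F=1): rows 4, 5, 15 → E = P53, P53, P53 ✓
(B=W46, D=10, F=1): rows 6, 8, 9 → E = P12, P12, P12 ✓
(B=W46, D=10, F=9): rows 7, 12 → E = P89, P89 ✓
Every {B, D, F} value is associated with a single E value, so {B, D, F} → E holds.

Yes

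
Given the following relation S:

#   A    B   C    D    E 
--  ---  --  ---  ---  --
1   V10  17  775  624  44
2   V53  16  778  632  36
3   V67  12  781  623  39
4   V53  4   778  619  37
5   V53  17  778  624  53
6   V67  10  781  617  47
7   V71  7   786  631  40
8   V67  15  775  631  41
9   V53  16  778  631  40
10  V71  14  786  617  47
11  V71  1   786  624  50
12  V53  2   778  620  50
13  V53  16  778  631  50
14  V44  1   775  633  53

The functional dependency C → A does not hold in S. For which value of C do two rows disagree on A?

775

C=775: rows 1, 8, 14 → A takes values {V10, V67, V44} — violation
C=778: rows 2, 4, 5, 9, 12, 13 → A = V53, V53, V53, V53, V53, V53 ✓
C=781: rows 3, 6 → A = V67, V67 ✓
C=786: rows 7, 10, 11 → A = V71, V71, V71 ✓
The only C value with inconsistent A is C=775.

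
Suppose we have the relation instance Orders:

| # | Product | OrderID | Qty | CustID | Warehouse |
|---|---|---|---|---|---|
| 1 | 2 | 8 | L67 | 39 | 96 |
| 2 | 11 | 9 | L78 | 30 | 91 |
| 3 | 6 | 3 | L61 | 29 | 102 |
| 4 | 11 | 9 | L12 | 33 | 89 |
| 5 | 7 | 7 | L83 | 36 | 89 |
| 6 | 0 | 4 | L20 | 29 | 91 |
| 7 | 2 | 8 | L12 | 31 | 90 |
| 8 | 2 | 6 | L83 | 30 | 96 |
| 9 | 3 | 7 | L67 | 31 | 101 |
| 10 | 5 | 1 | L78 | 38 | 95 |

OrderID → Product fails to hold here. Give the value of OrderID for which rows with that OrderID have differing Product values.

7

OrderID=8: rows 1, 7 → Product = 2, 2 ✓
OrderID=9: rows 2, 4 → Product = 11, 11 ✓
OrderID=3: row 3 → Product = 6 ✓
OrderID=7: rows 5, 9 → Product takes values {7, 3} — violation
OrderID=4: row 6 → Product = 0 ✓
OrderID=6: row 8 → Product = 2 ✓
OrderID=1: row 10 → Product = 5 ✓
The only OrderID value with inconsistent Product is OrderID=7.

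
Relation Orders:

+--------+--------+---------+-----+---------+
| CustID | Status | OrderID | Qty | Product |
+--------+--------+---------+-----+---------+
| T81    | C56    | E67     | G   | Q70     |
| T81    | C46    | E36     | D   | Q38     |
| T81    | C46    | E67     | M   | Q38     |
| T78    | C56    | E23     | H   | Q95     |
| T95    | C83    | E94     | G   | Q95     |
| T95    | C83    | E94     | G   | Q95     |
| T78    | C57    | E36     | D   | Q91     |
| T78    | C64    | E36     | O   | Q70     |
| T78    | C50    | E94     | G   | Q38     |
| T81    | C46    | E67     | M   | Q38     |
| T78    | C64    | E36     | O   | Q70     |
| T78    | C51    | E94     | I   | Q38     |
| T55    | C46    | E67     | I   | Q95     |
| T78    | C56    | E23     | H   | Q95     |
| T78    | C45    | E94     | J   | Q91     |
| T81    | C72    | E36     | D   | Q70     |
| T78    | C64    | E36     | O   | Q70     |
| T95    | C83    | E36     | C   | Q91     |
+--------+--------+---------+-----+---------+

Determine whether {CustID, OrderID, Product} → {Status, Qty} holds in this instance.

No

(CustID=T81, OrderID=E67, Product=Q70): 1 row → {Status,Qty} = (C56, G) ✓
(CustID=T81, OrderID=E36, Product=Q38): 1 row → {Status,Qty} = (C46, D) ✓
(CustID=T81, OrderID=E67, Product=Q38): 2 rows → {Status,Qty} = (C46, M), (C46, M) ✓
(CustID=T78, OrderID=E23, Product=Q95): 2 rows → {Status,Qty} = (C56, H), (C56, H) ✓
(CustID=T95, OrderID=E94, Product=Q95): 2 rows → {Status,Qty} = (C83, G), (C83, G) ✓
(CustID=T78, OrderID=E36, Product=Q91): 1 row → {Status,Qty} = (C57, D) ✓
(CustID=T78, OrderID=E36, Product=Q70): 3 rows → {Status,Qty} = (C64, O), (C64, O), (C64, O) ✓
(CustID=T78, OrderID=E94, Product=Q38): 2 rows → {Status,Qty} takes values {(C50, G), (C51, I)} — violation
(CustID=T55, OrderID=E67, Product=Q95): 1 row → {Status,Qty} = (C46, I) ✓
(CustID=T78, OrderID=E94, Product=Q91): 1 row → {Status,Qty} = (C45, J) ✓
(CustID=T81, OrderID=E36, Product=Q70): 1 row → {Status,Qty} = (C72, D) ✓
(CustID=T95, OrderID=E36, Product=Q91): 1 row → {Status,Qty} = (C83, C) ✓
Two rows agree on {CustID, OrderID, Product} but differ on {Status, Qty}, so {CustID, OrderID, Product} → {Status, Qty} does not hold.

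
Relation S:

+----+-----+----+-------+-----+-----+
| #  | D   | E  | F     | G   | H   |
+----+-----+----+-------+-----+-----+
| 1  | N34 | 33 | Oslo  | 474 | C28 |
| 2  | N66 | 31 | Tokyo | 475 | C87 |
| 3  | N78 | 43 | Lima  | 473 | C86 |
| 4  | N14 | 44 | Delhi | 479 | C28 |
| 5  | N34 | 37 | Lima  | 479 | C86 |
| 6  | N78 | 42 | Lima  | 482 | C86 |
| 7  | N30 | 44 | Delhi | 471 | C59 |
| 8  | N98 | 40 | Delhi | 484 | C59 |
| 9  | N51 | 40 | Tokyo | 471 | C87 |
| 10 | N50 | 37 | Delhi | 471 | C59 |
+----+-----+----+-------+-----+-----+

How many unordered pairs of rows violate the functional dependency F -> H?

F=Tokyo: all 2 rows agree on H — 0 pairs.
F=Lima: all 3 rows agree on H — 0 pairs.
F=Delhi: violating pairs (4,7), (4,8), (4,10) — 3 pairs.

3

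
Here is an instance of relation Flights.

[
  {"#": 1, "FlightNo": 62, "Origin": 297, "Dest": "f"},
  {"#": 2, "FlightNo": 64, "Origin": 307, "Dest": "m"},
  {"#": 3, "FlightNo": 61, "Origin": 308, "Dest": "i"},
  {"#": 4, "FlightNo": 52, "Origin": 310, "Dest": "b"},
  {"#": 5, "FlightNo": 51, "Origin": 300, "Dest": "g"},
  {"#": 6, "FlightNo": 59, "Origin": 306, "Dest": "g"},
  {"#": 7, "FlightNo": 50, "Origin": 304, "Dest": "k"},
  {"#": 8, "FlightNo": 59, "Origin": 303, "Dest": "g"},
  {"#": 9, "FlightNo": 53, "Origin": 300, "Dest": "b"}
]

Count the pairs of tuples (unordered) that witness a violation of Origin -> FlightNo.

Origin=300: violating pairs (5,9) — 1 pair.

1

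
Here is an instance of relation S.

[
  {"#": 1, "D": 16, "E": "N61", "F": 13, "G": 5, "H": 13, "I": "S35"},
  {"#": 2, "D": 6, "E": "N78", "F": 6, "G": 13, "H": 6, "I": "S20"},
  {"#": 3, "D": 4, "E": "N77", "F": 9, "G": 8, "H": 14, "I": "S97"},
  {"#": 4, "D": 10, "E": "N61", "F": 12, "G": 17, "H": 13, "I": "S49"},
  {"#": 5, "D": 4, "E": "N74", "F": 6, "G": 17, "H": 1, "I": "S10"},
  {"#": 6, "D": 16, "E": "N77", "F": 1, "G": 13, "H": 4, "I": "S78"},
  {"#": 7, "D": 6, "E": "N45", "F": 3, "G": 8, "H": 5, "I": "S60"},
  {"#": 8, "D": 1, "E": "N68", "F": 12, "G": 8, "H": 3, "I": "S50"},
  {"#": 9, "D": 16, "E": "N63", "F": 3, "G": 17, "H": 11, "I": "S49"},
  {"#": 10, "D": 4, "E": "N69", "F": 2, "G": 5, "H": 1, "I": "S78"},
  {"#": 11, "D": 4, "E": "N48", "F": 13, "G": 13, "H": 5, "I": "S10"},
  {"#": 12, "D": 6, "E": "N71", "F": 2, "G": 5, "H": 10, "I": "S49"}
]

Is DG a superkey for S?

Yes

All 12 rows have distinct DG values, so DG → (all attributes) holds and DG is a superkey.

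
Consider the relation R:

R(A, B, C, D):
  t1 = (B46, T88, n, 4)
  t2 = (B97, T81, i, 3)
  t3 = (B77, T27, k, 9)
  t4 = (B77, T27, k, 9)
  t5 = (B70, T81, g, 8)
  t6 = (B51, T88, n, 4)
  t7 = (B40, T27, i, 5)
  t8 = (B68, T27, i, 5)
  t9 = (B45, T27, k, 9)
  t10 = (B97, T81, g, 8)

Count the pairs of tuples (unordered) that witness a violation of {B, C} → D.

(B=T88, C=n): all 2 rows agree on D — 0 pairs.
(B=T27, C=k): all 3 rows agree on D — 0 pairs.
(B=T81, C=g): all 2 rows agree on D — 0 pairs.
(B=T27, C=i): all 2 rows agree on D — 0 pairs.

0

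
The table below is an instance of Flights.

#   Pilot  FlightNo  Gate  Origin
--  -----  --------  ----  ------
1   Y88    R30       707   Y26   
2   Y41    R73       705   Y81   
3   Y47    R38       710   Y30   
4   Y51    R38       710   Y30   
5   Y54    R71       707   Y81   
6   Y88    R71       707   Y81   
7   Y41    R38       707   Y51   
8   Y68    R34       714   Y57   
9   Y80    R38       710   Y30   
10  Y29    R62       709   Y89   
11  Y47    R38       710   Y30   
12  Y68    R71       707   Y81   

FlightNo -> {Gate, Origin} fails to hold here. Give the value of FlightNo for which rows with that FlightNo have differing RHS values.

FlightNo=R30: row 1 → {Gate,Origin} = (707, Y26) ✓
FlightNo=R73: row 2 → {Gate,Origin} = (705, Y81) ✓
FlightNo=R38: rows 3, 4, 7, 9, 11 → {Gate,Origin} takes values {(710, Y30), (707, Y51)} — violation
FlightNo=R71: rows 5, 6, 12 → {Gate,Origin} = (707, Y81), (707, Y81), (707, Y81) ✓
FlightNo=R34: row 8 → {Gate,Origin} = (714, Y57) ✓
FlightNo=R62: row 10 → {Gate,Origin} = (709, Y89) ✓
The only FlightNo value with inconsistent RHS is FlightNo=R38.

R38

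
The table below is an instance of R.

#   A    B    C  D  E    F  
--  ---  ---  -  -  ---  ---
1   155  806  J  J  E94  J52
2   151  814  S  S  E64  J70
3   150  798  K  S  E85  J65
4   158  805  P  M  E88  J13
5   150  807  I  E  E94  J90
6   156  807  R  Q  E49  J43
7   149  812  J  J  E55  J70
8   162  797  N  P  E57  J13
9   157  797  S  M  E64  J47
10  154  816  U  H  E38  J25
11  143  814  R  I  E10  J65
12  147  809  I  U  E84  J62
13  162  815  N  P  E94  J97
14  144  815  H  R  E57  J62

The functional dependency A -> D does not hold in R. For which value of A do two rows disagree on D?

A=155: row 1 → D = J ✓
A=151: row 2 → D = S ✓
A=150: rows 3, 5 → D takes values {S, E} — violation
A=158: row 4 → D = M ✓
A=156: row 6 → D = Q ✓
A=149: row 7 → D = J ✓
A=162: rows 8, 13 → D = P, P ✓
A=157: row 9 → D = M ✓
A=154: row 10 → D = H ✓
A=143: row 11 → D = I ✓
A=147: row 12 → D = U ✓
A=144: row 14 → D = R ✓
The only A value with inconsistent D is A=150.

150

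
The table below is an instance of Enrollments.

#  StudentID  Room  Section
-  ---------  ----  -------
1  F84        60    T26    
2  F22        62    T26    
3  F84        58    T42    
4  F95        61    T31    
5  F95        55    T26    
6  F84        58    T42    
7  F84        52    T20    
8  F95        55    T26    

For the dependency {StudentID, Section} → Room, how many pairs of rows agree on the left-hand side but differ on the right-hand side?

(StudentID=F84, Section=T42): all 2 rows agree on Room — 0 pairs.
(StudentID=F95, Section=T26): all 2 rows agree on Room — 0 pairs.

0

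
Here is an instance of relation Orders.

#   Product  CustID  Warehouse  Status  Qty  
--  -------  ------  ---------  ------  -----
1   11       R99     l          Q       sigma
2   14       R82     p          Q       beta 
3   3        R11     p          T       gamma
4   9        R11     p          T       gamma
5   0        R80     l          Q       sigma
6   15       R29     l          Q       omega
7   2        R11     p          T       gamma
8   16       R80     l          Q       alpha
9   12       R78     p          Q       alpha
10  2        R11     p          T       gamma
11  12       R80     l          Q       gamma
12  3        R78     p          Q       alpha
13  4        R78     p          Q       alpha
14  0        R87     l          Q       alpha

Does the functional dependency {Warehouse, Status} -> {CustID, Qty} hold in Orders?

No

(Warehouse=l, Status=Q): rows 1, 5, 6, 8, 11, 14 → {CustID,Qty} takes values {(R99, sigma), (R80, sigma), (R29, omega), (R80, alpha), (R80, gamma), (R87, alpha)} — violation
(Warehouse=p, Status=Q): rows 2, 9, 12, 13 → {CustID,Qty} takes values {(R82, beta), (R78, alpha)} — violation
(Warehouse=p, Status=T): rows 3, 4, 7, 10 → {CustID,Qty} = (R11, gamma), (R11, gamma), (R11, gamma), (R11, gamma) ✓
Two rows agree on {Warehouse, Status} but differ on {CustID, Qty}, so {Warehouse, Status} -> {CustID, Qty} does not hold.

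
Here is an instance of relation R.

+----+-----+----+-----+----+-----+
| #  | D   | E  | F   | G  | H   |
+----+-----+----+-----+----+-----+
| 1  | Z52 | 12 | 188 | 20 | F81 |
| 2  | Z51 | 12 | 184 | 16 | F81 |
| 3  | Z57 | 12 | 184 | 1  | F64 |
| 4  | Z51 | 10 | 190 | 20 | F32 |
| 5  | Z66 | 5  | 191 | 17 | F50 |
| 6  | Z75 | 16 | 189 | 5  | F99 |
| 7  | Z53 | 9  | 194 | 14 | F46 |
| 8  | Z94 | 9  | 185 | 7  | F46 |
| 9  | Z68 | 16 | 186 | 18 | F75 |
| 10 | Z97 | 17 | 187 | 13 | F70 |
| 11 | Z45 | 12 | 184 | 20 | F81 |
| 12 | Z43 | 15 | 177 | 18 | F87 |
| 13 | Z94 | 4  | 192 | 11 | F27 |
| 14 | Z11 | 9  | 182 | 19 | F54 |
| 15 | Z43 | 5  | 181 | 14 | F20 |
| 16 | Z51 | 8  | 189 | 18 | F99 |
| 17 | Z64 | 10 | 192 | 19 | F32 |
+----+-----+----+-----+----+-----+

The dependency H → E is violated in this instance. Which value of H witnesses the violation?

H=F81: rows 1, 2, 11 → E = 12, 12, 12 ✓
H=F64: row 3 → E = 12 ✓
H=F32: rows 4, 17 → E = 10, 10 ✓
H=F50: row 5 → E = 5 ✓
H=F99: rows 6, 16 → E takes values {16, 8} — violation
H=F46: rows 7, 8 → E = 9, 9 ✓
H=F75: row 9 → E = 16 ✓
H=F70: row 10 → E = 17 ✓
H=F87: row 12 → E = 15 ✓
H=F27: row 13 → E = 4 ✓
H=F54: row 14 → E = 9 ✓
H=F20: row 15 → E = 5 ✓
The only H value with inconsistent E is H=F99.

F99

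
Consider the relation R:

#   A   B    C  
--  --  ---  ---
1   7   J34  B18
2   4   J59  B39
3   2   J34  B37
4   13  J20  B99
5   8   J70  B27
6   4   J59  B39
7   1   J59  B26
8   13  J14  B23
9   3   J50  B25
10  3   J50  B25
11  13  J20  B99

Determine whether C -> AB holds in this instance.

C=B18: row 1 → {A,B} = (7, J34) ✓
C=B39: rows 2, 6 → {A,B} = (4, J59), (4, J59) ✓
C=B37: row 3 → {A,B} = (2, J34) ✓
C=B99: rows 4, 11 → {A,B} = (13, J20), (13, J20) ✓
C=B27: row 5 → {A,B} = (8, J70) ✓
C=B26: row 7 → {A,B} = (1, J59) ✓
C=B23: row 8 → {A,B} = (13, J14) ✓
C=B25: rows 9, 10 → {A,B} = (3, J50), (3, J50) ✓
Every C value is associated with a single AB value, so C -> AB holds.

Yes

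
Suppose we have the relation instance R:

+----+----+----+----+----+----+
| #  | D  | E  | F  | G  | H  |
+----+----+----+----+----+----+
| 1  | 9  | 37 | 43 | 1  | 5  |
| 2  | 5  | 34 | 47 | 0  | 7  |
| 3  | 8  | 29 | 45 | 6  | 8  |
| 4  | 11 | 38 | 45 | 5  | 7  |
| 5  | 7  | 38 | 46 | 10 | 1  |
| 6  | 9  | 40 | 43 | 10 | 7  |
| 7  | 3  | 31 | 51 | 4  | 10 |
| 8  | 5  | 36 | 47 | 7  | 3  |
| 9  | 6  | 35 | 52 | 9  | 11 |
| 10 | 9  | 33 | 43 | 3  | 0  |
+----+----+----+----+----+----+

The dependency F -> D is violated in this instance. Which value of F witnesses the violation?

45

F=43: rows 1, 6, 10 → D = 9, 9, 9 ✓
F=47: rows 2, 8 → D = 5, 5 ✓
F=45: rows 3, 4 → D takes values {8, 11} — violation
F=46: row 5 → D = 7 ✓
F=51: row 7 → D = 3 ✓
F=52: row 9 → D = 6 ✓
The only F value with inconsistent D is F=45.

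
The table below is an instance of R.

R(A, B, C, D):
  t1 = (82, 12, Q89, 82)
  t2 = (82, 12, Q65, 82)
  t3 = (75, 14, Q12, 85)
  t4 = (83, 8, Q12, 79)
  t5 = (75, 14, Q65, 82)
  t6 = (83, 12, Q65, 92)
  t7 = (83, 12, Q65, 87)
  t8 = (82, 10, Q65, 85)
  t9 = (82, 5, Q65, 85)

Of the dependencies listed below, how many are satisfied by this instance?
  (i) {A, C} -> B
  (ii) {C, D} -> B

0

(i) {A, C} -> B: (A=82, C=Q65): rows 2, 8, 9 → B takes values {12, 10, 5} — violation — fails.
(ii) {C, D} -> B: (C=Q65, D=82): rows 2, 5 → B takes values {12, 14} — violation; (C=Q65, D=85): rows 8, 9 → B takes values {10, 5} — violation — fails.
None of the 2 dependencies hold.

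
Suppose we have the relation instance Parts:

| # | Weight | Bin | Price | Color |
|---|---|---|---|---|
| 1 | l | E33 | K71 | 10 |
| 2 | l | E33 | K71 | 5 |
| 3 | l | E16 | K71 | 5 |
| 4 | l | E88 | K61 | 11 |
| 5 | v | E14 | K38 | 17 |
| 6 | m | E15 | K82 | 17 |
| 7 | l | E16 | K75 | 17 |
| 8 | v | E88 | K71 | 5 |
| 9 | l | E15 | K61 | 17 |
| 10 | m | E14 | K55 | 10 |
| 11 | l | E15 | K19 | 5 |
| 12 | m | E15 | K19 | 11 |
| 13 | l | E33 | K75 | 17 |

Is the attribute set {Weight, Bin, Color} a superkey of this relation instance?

All 13 rows have distinct {Weight, Bin, Color} values, so {Weight, Bin, Color} → (all attributes) holds and {Weight, Bin, Color} is a superkey.

Yes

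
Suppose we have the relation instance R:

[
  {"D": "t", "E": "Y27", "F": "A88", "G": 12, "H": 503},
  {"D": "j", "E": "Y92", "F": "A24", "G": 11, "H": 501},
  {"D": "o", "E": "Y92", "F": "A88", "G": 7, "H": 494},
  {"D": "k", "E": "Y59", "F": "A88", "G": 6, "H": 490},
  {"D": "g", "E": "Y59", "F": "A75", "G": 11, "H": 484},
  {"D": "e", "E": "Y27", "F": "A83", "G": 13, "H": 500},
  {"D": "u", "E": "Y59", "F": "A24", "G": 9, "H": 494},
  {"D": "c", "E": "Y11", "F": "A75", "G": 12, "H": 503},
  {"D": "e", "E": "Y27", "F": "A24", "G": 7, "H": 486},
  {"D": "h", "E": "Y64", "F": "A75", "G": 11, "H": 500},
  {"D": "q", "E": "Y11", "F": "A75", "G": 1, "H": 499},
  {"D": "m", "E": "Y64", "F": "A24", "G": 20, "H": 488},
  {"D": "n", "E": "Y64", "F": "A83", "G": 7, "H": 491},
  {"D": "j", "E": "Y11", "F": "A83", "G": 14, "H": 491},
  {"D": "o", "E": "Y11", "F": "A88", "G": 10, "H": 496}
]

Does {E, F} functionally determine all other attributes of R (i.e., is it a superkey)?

No

Two distinct rows share (E=Y11, F=A75), so {E, F} does not determine every attribute — not a superkey.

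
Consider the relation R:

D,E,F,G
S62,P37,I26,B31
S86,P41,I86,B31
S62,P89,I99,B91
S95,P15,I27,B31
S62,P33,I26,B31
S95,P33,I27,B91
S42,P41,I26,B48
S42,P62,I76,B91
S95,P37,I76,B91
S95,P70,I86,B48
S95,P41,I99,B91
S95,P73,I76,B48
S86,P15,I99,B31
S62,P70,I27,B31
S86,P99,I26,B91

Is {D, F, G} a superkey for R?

No

Two distinct rows share (D=S62, F=I26, G=B31), so {D, F, G} does not determine every attribute — not a superkey.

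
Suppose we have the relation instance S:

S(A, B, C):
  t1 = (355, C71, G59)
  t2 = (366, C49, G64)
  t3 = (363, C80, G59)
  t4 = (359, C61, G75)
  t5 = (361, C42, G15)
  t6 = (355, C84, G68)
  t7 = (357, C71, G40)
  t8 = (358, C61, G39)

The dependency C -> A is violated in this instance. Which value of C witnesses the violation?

C=G59: rows 1, 3 → A takes values {355, 363} — violation
C=G64: row 2 → A = 366 ✓
C=G75: row 4 → A = 359 ✓
C=G15: row 5 → A = 361 ✓
C=G68: row 6 → A = 355 ✓
C=G40: row 7 → A = 357 ✓
C=G39: row 8 → A = 358 ✓
The only C value with inconsistent A is C=G59.

G59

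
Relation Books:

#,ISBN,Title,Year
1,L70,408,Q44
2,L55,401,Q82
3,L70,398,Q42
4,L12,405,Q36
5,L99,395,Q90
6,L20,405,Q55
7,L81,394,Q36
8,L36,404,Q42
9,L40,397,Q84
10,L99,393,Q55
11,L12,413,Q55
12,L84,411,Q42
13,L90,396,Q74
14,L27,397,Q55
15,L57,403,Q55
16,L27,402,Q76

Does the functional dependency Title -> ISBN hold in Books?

No

Title=408: row 1 → ISBN = L70 ✓
Title=401: row 2 → ISBN = L55 ✓
Title=398: row 3 → ISBN = L70 ✓
Title=405: rows 4, 6 → ISBN takes values {L12, L20} — violation
Title=395: row 5 → ISBN = L99 ✓
Title=394: row 7 → ISBN = L81 ✓
Title=404: row 8 → ISBN = L36 ✓
Title=397: rows 9, 14 → ISBN takes values {L40, L27} — violation
Title=393: row 10 → ISBN = L99 ✓
Title=413: row 11 → ISBN = L12 ✓
Title=411: row 12 → ISBN = L84 ✓
Title=396: row 13 → ISBN = L90 ✓
Title=403: row 15 → ISBN = L57 ✓
Title=402: row 16 → ISBN = L27 ✓
Two rows agree on Title but differ on ISBN, so Title -> ISBN does not hold.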